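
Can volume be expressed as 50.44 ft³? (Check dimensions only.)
Yes

volume has SI base units: m^3
ft³ reduces to the same SI base units, so it is a valid unit for volume.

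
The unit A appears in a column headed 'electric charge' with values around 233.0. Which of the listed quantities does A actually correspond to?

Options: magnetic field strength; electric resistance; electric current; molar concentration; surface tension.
electric current

electric charge should have units dimensionally equivalent to A * s (e.g. C).
The given unit 'A' reduces to A. Of the listed options, that is the dimensionality of electric current.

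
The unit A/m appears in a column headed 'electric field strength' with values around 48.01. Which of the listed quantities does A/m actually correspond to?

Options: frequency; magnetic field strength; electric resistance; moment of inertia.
magnetic field strength

electric field strength should have units dimensionally equivalent to kg * m / (A * s^3) (e.g. V/m).
The given unit 'A/m' reduces to A / m. Of the listed options, that is the dimensionality of magnetic field strength.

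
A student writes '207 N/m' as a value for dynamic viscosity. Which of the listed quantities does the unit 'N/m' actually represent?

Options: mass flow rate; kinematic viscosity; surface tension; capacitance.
surface tension

dynamic viscosity should have units dimensionally equivalent to kg / (m * s) (e.g. Pa·s).
The given unit 'N/m' reduces to kg / s^2. Of the listed options, that is the dimensionality of surface tension.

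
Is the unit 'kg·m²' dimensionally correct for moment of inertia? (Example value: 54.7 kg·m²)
Yes

moment of inertia has SI base units: kg * m^2
kg·m² reduces to the same SI base units, so it is a valid unit for moment of inertia.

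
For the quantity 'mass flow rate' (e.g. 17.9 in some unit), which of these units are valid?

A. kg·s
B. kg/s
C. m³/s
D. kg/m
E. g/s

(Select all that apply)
B, E

mass flow rate has SI base units: kg / s

Checking each option against kg / s:
  A. kg·s: ✗ does not match
  B. kg/s: ✓ matches
  C. m³/s: ✗ does not match
  D. kg/m: ✗ does not match
  E. g/s: ✓ matches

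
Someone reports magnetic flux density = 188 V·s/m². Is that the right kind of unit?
Yes

magnetic flux density has SI base units: kg / (A * s^2)
V·s/m² reduces to the same SI base units, so it is a valid unit for magnetic flux density.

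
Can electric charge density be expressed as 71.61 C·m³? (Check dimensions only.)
No

electric charge density has SI base units: A * s / m^3
C·m³ does NOT reduce to A * s / m^3; a valid unit for electric charge density would be e.g. C/m³.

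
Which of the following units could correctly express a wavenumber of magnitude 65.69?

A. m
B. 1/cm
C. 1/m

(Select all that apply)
B, C

wavenumber has SI base units: 1 / m

Checking each option against 1 / m:
  A. m: ✗ does not match
  B. 1/cm: ✓ matches
  C. 1/m: ✓ matches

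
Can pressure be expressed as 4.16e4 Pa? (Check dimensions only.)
Yes

pressure has SI base units: kg / (m * s^2)
Pa reduces to the same SI base units, so it is a valid unit for pressure.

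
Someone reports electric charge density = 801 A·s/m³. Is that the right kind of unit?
Yes

electric charge density has SI base units: A * s / m^3
A·s/m³ reduces to the same SI base units, so it is a valid unit for electric charge density.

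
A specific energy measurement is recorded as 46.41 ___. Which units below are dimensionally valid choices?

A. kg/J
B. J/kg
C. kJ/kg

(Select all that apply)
B, C

specific energy has SI base units: m^2 / s^2

Checking each option against m^2 / s^2:
  A. kg/J: ✗ does not match
  B. J/kg: ✓ matches
  C. kJ/kg: ✓ matches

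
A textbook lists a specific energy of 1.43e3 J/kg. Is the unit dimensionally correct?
Yes

specific energy has SI base units: m^2 / s^2
J/kg reduces to the same SI base units, so it is a valid unit for specific energy.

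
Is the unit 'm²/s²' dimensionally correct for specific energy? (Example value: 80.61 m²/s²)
Yes

specific energy has SI base units: m^2 / s^2
m²/s² reduces to the same SI base units, so it is a valid unit for specific energy.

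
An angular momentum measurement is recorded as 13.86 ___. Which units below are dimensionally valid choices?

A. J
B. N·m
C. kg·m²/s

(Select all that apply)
C

angular momentum has SI base units: kg * m^2 / s

Checking each option against kg * m^2 / s:
  A. J: ✗ does not match
  B. N·m: ✗ does not match
  C. kg·m²/s: ✓ matches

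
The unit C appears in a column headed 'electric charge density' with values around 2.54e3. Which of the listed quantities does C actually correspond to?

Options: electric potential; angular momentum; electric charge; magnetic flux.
electric charge

electric charge density should have units dimensionally equivalent to A * s / m^3 (e.g. C/m³).
The given unit 'C' reduces to A * s. Of the listed options, that is the dimensionality of electric charge.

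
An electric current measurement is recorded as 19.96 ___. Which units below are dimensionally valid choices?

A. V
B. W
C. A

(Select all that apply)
C

electric current has SI base units: A

Checking each option against A:
  A. V: ✗ does not match
  B. W: ✗ does not match
  C. A: ✓ matches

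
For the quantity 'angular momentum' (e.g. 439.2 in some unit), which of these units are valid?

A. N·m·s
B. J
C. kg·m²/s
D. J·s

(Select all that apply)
A, C, D

angular momentum has SI base units: kg * m^2 / s

Checking each option against kg * m^2 / s:
  A. N·m·s: ✓ matches
  B. J: ✗ does not match
  C. kg·m²/s: ✓ matches
  D. J·s: ✓ matches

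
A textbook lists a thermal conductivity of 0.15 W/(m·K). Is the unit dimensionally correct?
Yes

thermal conductivity has SI base units: kg * m / (s^3 * K)
W/(m·K) reduces to the same SI base units, so it is a valid unit for thermal conductivity.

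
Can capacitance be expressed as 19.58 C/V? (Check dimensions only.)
Yes

capacitance has SI base units: A^2 * s^4 / (kg * m^2)
C/V reduces to the same SI base units, so it is a valid unit for capacitance.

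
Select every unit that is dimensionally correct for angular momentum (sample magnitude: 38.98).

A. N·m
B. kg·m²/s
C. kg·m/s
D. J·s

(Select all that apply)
B, D

angular momentum has SI base units: kg * m^2 / s

Checking each option against kg * m^2 / s:
  A. N·m: ✗ does not match
  B. kg·m²/s: ✓ matches
  C. kg·m/s: ✗ does not match
  D. J·s: ✓ matches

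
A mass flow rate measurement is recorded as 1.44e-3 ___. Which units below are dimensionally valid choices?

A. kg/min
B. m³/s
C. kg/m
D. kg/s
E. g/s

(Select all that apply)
A, D, E

mass flow rate has SI base units: kg / s

Checking each option against kg / s:
  A. kg/min: ✓ matches
  B. m³/s: ✗ does not match
  C. kg/m: ✗ does not match
  D. kg/s: ✓ matches
  E. g/s: ✓ matches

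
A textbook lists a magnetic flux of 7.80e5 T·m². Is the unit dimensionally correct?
Yes

magnetic flux has SI base units: kg * m^2 / (A * s^2)
T·m² reduces to the same SI base units, so it is a valid unit for magnetic flux.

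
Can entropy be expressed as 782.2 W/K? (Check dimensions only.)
No

entropy has SI base units: kg * m^2 / (s^2 * K)
W/K does NOT reduce to kg * m^2 / (s^2 * K); a valid unit for entropy would be e.g. J/K.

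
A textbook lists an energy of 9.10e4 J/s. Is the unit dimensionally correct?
No

energy has SI base units: kg * m^2 / s^2
J/s does NOT reduce to kg * m^2 / s^2; a valid unit for energy would be e.g. J.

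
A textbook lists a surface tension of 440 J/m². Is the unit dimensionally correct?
Yes

surface tension has SI base units: kg / s^2
J/m² reduces to the same SI base units, so it is a valid unit for surface tension.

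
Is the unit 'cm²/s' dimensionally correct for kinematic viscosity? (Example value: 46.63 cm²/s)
Yes

kinematic viscosity has SI base units: m^2 / s
cm²/s reduces to the same SI base units, so it is a valid unit for kinematic viscosity.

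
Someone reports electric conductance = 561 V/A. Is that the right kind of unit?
No

electric conductance has SI base units: A^2 * s^3 / (kg * m^2)
V/A does NOT reduce to A^2 * s^3 / (kg * m^2); a valid unit for electric conductance would be e.g. S.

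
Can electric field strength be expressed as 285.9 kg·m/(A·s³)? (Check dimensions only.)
Yes

electric field strength has SI base units: kg * m / (A * s^3)
kg·m/(A·s³) reduces to the same SI base units, so it is a valid unit for electric field strength.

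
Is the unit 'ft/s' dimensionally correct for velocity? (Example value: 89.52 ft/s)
Yes

velocity has SI base units: m / s
ft/s reduces to the same SI base units, so it is a valid unit for velocity.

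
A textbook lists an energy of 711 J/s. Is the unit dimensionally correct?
No

energy has SI base units: kg * m^2 / s^2
J/s does NOT reduce to kg * m^2 / s^2; a valid unit for energy would be e.g. J.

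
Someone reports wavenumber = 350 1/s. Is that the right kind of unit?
No

wavenumber has SI base units: 1 / m
1/s does NOT reduce to 1 / m; a valid unit for wavenumber would be e.g. 1/m.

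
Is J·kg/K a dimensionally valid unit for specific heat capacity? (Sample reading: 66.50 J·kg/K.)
No

specific heat capacity has SI base units: m^2 / (s^2 * K)
J·kg/K does NOT reduce to m^2 / (s^2 * K); a valid unit for specific heat capacity would be e.g. J/(kg·K).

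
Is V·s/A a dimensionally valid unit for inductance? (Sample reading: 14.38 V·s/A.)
Yes

inductance has SI base units: kg * m^2 / (A^2 * s^2)
V·s/A reduces to the same SI base units, so it is a valid unit for inductance.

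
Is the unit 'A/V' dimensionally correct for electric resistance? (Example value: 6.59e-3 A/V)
No

electric resistance has SI base units: kg * m^2 / (A^2 * s^3)
A/V does NOT reduce to kg * m^2 / (A^2 * s^3); a valid unit for electric resistance would be e.g. Ω.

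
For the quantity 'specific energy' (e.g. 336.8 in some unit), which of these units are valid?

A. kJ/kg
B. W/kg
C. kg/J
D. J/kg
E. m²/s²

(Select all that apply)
A, D, E

specific energy has SI base units: m^2 / s^2

Checking each option against m^2 / s^2:
  A. kJ/kg: ✓ matches
  B. W/kg: ✗ does not match
  C. kg/J: ✗ does not match
  D. J/kg: ✓ matches
  E. m²/s²: ✓ matches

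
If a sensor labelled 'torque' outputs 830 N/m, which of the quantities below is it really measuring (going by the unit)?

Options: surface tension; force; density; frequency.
surface tension

torque should have units dimensionally equivalent to kg * m^2 / s^2 (e.g. N·m).
The given unit 'N/m' reduces to kg / s^2. Of the listed options, that is the dimensionality of surface tension.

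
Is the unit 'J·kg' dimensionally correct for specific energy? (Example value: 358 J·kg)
No

specific energy has SI base units: m^2 / s^2
J·kg does NOT reduce to m^2 / s^2; a valid unit for specific energy would be e.g. J/kg.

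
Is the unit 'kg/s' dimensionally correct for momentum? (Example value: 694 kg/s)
No

momentum has SI base units: kg * m / s
kg/s does NOT reduce to kg * m / s; a valid unit for momentum would be e.g. kg·m/s.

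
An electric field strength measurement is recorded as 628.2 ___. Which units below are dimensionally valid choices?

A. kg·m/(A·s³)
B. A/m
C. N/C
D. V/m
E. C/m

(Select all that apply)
A, C, D

electric field strength has SI base units: kg * m / (A * s^3)

Checking each option against kg * m / (A * s^3):
  A. kg·m/(A·s³): ✓ matches
  B. A/m: ✗ does not match
  C. N/C: ✓ matches
  D. V/m: ✓ matches
  E. C/m: ✗ does not match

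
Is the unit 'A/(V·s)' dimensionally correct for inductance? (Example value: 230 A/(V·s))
No

inductance has SI base units: kg * m^2 / (A^2 * s^2)
A/(V·s) does NOT reduce to kg * m^2 / (A^2 * s^2); a valid unit for inductance would be e.g. H.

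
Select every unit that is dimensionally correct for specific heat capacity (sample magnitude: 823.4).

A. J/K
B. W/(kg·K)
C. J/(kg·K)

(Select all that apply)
C

specific heat capacity has SI base units: m^2 / (s^2 * K)

Checking each option against m^2 / (s^2 * K):
  A. J/K: ✗ does not match
  B. W/(kg·K): ✗ does not match
  C. J/(kg·K): ✓ matches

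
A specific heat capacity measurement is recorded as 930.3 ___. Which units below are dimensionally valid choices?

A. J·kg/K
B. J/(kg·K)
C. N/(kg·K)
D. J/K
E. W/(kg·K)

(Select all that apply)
B

specific heat capacity has SI base units: m^2 / (s^2 * K)

Checking each option against m^2 / (s^2 * K):
  A. J·kg/K: ✗ does not match
  B. J/(kg·K): ✓ matches
  C. N/(kg·K): ✗ does not match
  D. J/K: ✗ does not match
  E. W/(kg·K): ✗ does not match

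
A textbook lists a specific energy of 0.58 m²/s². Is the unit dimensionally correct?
Yes

specific energy has SI base units: m^2 / s^2
m²/s² reduces to the same SI base units, so it is a valid unit for specific energy.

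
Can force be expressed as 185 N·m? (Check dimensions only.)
No

force has SI base units: kg * m / s^2
N·m does NOT reduce to kg * m / s^2; a valid unit for force would be e.g. N.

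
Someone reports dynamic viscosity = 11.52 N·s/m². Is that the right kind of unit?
Yes

dynamic viscosity has SI base units: kg / (m * s)
N·s/m² reduces to the same SI base units, so it is a valid unit for dynamic viscosity.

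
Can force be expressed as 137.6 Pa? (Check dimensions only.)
No

force has SI base units: kg * m / s^2
Pa does NOT reduce to kg * m / s^2; a valid unit for force would be e.g. N.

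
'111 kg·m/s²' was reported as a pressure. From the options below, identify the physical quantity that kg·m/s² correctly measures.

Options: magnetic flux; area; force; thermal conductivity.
force

pressure should have units dimensionally equivalent to kg / (m * s^2) (e.g. Pa).
The given unit 'kg·m/s²' reduces to kg * m / s^2. Of the listed options, that is the dimensionality of force.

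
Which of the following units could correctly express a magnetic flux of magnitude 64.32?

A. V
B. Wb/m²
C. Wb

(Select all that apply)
C

magnetic flux has SI base units: kg * m^2 / (A * s^2)

Checking each option against kg * m^2 / (A * s^2):
  A. V: ✗ does not match
  B. Wb/m²: ✗ does not match
  C. Wb: ✓ matches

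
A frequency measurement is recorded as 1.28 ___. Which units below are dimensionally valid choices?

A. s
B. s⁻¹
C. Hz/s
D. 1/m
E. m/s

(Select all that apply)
B

frequency has SI base units: 1 / s

Checking each option against 1 / s:
  A. s: ✗ does not match
  B. s⁻¹: ✓ matches
  C. Hz/s: ✗ does not match
  D. 1/m: ✗ does not match
  E. m/s: ✗ does not match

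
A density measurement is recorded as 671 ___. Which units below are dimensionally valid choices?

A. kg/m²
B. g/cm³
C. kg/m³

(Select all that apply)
B, C

density has SI base units: kg / m^3

Checking each option against kg / m^3:
  A. kg/m²: ✗ does not match
  B. g/cm³: ✓ matches
  C. kg/m³: ✓ matches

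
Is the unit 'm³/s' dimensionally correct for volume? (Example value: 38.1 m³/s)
No

volume has SI base units: m^3
m³/s does NOT reduce to m^3; a valid unit for volume would be e.g. m³.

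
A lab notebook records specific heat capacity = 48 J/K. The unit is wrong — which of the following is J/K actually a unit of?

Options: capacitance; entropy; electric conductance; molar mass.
entropy

specific heat capacity should have units dimensionally equivalent to m^2 / (s^2 * K) (e.g. J/(kg·K)).
The given unit 'J/K' reduces to kg * m^2 / (s^2 * K). Of the listed options, that is the dimensionality of entropy.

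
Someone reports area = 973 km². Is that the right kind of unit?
Yes

area has SI base units: m^2
km² reduces to the same SI base units, so it is a valid unit for area.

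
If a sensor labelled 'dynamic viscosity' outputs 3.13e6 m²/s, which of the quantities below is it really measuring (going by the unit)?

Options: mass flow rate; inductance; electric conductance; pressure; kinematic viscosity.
kinematic viscosity

dynamic viscosity should have units dimensionally equivalent to kg / (m * s) (e.g. Pa·s).
The given unit 'm²/s' reduces to m^2 / s. Of the listed options, that is the dimensionality of kinematic viscosity.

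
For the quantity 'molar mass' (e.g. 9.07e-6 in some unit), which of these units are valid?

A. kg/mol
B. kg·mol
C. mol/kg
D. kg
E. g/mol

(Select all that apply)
A, E

molar mass has SI base units: kg / mol

Checking each option against kg / mol:
  A. kg/mol: ✓ matches
  B. kg·mol: ✗ does not match
  C. mol/kg: ✗ does not match
  D. kg: ✗ does not match
  E. g/mol: ✓ matches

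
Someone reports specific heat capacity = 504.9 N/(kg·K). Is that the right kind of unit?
No

specific heat capacity has SI base units: m^2 / (s^2 * K)
N/(kg·K) does NOT reduce to m^2 / (s^2 * K); a valid unit for specific heat capacity would be e.g. J/(kg·K).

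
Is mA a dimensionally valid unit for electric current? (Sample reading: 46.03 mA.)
Yes

electric current has SI base units: A
mA reduces to the same SI base units, so it is a valid unit for electric current.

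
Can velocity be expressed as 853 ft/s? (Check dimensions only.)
Yes

velocity has SI base units: m / s
ft/s reduces to the same SI base units, so it is a valid unit for velocity.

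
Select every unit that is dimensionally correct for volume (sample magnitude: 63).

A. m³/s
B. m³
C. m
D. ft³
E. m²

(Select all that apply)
B, D

volume has SI base units: m^3

Checking each option against m^3:
  A. m³/s: ✗ does not match
  B. m³: ✓ matches
  C. m: ✗ does not match
  D. ft³: ✓ matches
  E. m²: ✗ does not match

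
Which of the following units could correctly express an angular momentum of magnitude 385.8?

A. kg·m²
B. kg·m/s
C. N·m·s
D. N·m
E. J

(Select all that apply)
C

angular momentum has SI base units: kg * m^2 / s

Checking each option against kg * m^2 / s:
  A. kg·m²: ✗ does not match
  B. kg·m/s: ✗ does not match
  C. N·m·s: ✓ matches
  D. N·m: ✗ does not match
  E. J: ✗ does not match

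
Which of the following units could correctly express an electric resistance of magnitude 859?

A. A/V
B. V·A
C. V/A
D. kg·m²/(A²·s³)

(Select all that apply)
C, D

electric resistance has SI base units: kg * m^2 / (A^2 * s^3)

Checking each option against kg * m^2 / (A^2 * s^3):
  A. A/V: ✗ does not match
  B. V·A: ✗ does not match
  C. V/A: ✓ matches
  D. kg·m²/(A²·s³): ✓ matches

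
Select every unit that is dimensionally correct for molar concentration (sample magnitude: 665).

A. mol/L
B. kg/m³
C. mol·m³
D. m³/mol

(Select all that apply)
A

molar concentration has SI base units: mol / m^3

Checking each option against mol / m^3:
  A. mol/L: ✓ matches
  B. kg/m³: ✗ does not match
  C. mol·m³: ✗ does not match
  D. m³/mol: ✗ does not match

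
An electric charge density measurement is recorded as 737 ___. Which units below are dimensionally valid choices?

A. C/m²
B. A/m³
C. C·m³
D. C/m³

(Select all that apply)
D

electric charge density has SI base units: A * s / m^3

Checking each option against A * s / m^3:
  A. C/m²: ✗ does not match
  B. A/m³: ✗ does not match
  C. C·m³: ✗ does not match
  D. C/m³: ✓ matches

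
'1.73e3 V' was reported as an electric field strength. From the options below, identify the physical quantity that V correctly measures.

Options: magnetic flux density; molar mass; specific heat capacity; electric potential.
electric potential

electric field strength should have units dimensionally equivalent to kg * m / (A * s^3) (e.g. V/m).
The given unit 'V' reduces to kg * m^2 / (A * s^3). Of the listed options, that is the dimensionality of electric potential.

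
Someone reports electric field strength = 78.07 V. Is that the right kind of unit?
No

electric field strength has SI base units: kg * m / (A * s^3)
V does NOT reduce to kg * m / (A * s^3); a valid unit for electric field strength would be e.g. V/m.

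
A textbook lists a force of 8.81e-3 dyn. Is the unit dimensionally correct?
Yes

force has SI base units: kg * m / s^2
dyn reduces to the same SI base units, so it is a valid unit for force.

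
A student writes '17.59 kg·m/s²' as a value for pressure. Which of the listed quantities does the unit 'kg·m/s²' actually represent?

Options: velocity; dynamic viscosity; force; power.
force

pressure should have units dimensionally equivalent to kg / (m * s^2) (e.g. Pa).
The given unit 'kg·m/s²' reduces to kg * m / s^2. Of the listed options, that is the dimensionality of force.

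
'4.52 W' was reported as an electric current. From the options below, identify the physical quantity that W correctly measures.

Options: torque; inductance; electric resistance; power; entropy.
power

electric current should have units dimensionally equivalent to A (e.g. A).
The given unit 'W' reduces to kg * m^2 / s^3. Of the listed options, that is the dimensionality of power.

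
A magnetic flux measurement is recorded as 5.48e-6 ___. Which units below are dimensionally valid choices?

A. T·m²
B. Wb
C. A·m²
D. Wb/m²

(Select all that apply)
A, B

magnetic flux has SI base units: kg * m^2 / (A * s^2)

Checking each option against kg * m^2 / (A * s^2):
  A. T·m²: ✓ matches
  B. Wb: ✓ matches
  C. A·m²: ✗ does not match
  D. Wb/m²: ✗ does not match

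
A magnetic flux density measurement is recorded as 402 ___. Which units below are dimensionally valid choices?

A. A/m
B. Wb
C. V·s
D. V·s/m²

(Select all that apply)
D

magnetic flux density has SI base units: kg / (A * s^2)

Checking each option against kg / (A * s^2):
  A. A/m: ✗ does not match
  B. Wb: ✗ does not match
  C. V·s: ✗ does not match
  D. V·s/m²: ✓ matches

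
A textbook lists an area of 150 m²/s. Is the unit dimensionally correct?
No

area has SI base units: m^2
m²/s does NOT reduce to m^2; a valid unit for area would be e.g. m².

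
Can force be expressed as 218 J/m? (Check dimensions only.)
Yes

force has SI base units: kg * m / s^2
J/m reduces to the same SI base units, so it is a valid unit for force.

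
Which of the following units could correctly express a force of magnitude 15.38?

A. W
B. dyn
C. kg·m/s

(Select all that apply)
B

force has SI base units: kg * m / s^2

Checking each option against kg * m / s^2:
  A. W: ✗ does not match
  B. dyn: ✓ matches
  C. kg·m/s: ✗ does not match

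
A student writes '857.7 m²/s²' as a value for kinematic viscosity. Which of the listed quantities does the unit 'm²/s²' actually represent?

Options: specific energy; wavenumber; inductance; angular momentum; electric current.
specific energy

kinematic viscosity should have units dimensionally equivalent to m^2 / s (e.g. m²/s).
The given unit 'm²/s²' reduces to m^2 / s^2. Of the listed options, that is the dimensionality of specific energy.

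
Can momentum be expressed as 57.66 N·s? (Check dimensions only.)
Yes

momentum has SI base units: kg * m / s
N·s reduces to the same SI base units, so it is a valid unit for momentum.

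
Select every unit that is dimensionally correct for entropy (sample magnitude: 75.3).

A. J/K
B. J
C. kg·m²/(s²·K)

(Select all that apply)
A, C

entropy has SI base units: kg * m^2 / (s^2 * K)

Checking each option against kg * m^2 / (s^2 * K):
  A. J/K: ✓ matches
  B. J: ✗ does not match
  C. kg·m²/(s²·K): ✓ matches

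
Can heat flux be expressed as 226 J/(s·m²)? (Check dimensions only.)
Yes

heat flux has SI base units: kg / s^3
J/(s·m²) reduces to the same SI base units, so it is a valid unit for heat flux.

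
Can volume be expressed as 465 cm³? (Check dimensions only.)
Yes

volume has SI base units: m^3
cm³ reduces to the same SI base units, so it is a valid unit for volume.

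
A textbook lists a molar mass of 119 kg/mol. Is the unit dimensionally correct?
Yes

molar mass has SI base units: kg / mol
kg/mol reduces to the same SI base units, so it is a valid unit for molar mass.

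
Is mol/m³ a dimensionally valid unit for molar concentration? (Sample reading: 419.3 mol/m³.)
Yes

molar concentration has SI base units: mol / m^3
mol/m³ reduces to the same SI base units, so it is a valid unit for molar concentration.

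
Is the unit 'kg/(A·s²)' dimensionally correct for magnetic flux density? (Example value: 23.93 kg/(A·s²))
Yes

magnetic flux density has SI base units: kg / (A * s^2)
kg/(A·s²) reduces to the same SI base units, so it is a valid unit for magnetic flux density.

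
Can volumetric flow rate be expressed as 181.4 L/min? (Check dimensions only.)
Yes

volumetric flow rate has SI base units: m^3 / s
L/min reduces to the same SI base units, so it is a valid unit for volumetric flow rate.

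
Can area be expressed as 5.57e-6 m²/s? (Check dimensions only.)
No

area has SI base units: m^2
m²/s does NOT reduce to m^2; a valid unit for area would be e.g. m².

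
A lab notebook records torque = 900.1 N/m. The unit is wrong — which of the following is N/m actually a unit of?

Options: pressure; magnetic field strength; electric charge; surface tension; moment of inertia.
surface tension

torque should have units dimensionally equivalent to kg * m^2 / s^2 (e.g. N·m).
The given unit 'N/m' reduces to kg / s^2. Of the listed options, that is the dimensionality of surface tension.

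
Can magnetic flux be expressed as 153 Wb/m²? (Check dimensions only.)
No

magnetic flux has SI base units: kg * m^2 / (A * s^2)
Wb/m² does NOT reduce to kg * m^2 / (A * s^2); a valid unit for magnetic flux would be e.g. Wb.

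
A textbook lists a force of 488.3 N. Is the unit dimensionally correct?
Yes

force has SI base units: kg * m / s^2
N reduces to the same SI base units, so it is a valid unit for force.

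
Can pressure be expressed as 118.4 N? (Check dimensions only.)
No

pressure has SI base units: kg / (m * s^2)
N does NOT reduce to kg / (m * s^2); a valid unit for pressure would be e.g. Pa.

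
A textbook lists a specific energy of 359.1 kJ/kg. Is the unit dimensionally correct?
Yes

specific energy has SI base units: m^2 / s^2
kJ/kg reduces to the same SI base units, so it is a valid unit for specific energy.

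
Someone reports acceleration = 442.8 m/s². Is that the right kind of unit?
Yes

acceleration has SI base units: m / s^2
m/s² reduces to the same SI base units, so it is a valid unit for acceleration.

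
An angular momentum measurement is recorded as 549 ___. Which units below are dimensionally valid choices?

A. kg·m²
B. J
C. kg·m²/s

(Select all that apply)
C

angular momentum has SI base units: kg * m^2 / s

Checking each option against kg * m^2 / s:
  A. kg·m²: ✗ does not match
  B. J: ✗ does not match
  C. kg·m²/s: ✓ matches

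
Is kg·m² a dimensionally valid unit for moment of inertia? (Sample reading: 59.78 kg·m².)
Yes

moment of inertia has SI base units: kg * m^2
kg·m² reduces to the same SI base units, so it is a valid unit for moment of inertia.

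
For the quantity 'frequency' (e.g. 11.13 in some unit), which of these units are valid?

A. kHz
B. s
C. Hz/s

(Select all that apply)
A

frequency has SI base units: 1 / s

Checking each option against 1 / s:
  A. kHz: ✓ matches
  B. s: ✗ does not match
  C. Hz/s: ✗ does not match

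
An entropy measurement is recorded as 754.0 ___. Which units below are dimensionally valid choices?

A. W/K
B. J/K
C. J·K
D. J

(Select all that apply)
B

entropy has SI base units: kg * m^2 / (s^2 * K)

Checking each option against kg * m^2 / (s^2 * K):
  A. W/K: ✗ does not match
  B. J/K: ✓ matches
  C. J·K: ✗ does not match
  D. J: ✗ does not match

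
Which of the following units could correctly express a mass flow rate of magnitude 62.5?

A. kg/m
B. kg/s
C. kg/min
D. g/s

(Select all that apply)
B, C, D

mass flow rate has SI base units: kg / s

Checking each option against kg / s:
  A. kg/m: ✗ does not match
  B. kg/s: ✓ matches
  C. kg/min: ✓ matches
  D. g/s: ✓ matches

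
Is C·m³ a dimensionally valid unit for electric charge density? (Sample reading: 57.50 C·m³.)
No

electric charge density has SI base units: A * s / m^3
C·m³ does NOT reduce to A * s / m^3; a valid unit for electric charge density would be e.g. C/m³.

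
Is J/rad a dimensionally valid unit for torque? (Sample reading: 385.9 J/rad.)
Yes

torque has SI base units: kg * m^2 / s^2
J/rad reduces to the same SI base units, so it is a valid unit for torque.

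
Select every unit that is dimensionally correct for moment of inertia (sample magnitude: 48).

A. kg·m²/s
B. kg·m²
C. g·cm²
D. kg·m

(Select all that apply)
B, C

moment of inertia has SI base units: kg * m^2

Checking each option against kg * m^2:
  A. kg·m²/s: ✗ does not match
  B. kg·m²: ✓ matches
  C. g·cm²: ✓ matches
  D. kg·m: ✗ does not match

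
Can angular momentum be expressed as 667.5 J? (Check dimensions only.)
No

angular momentum has SI base units: kg * m^2 / s
J does NOT reduce to kg * m^2 / s; a valid unit for angular momentum would be e.g. kg·m²/s.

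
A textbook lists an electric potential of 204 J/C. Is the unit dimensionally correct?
Yes

electric potential has SI base units: kg * m^2 / (A * s^3)
J/C reduces to the same SI base units, so it is a valid unit for electric potential.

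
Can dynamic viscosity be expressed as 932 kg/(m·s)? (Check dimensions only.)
Yes

dynamic viscosity has SI base units: kg / (m * s)
kg/(m·s) reduces to the same SI base units, so it is a valid unit for dynamic viscosity.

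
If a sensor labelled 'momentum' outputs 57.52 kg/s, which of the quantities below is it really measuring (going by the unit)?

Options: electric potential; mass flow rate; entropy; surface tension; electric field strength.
mass flow rate

momentum should have units dimensionally equivalent to kg * m / s (e.g. kg·m/s).
The given unit 'kg/s' reduces to kg / s. Of the listed options, that is the dimensionality of mass flow rate.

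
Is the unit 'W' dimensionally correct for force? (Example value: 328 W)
No

force has SI base units: kg * m / s^2
W does NOT reduce to kg * m / s^2; a valid unit for force would be e.g. N.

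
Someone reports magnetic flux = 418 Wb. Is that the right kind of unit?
Yes

magnetic flux has SI base units: kg * m^2 / (A * s^2)
Wb reduces to the same SI base units, so it is a valid unit for magnetic flux.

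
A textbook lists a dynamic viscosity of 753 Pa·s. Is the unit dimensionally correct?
Yes

dynamic viscosity has SI base units: kg / (m * s)
Pa·s reduces to the same SI base units, so it is a valid unit for dynamic viscosity.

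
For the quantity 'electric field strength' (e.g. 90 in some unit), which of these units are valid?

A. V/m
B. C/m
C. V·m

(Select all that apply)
A

electric field strength has SI base units: kg * m / (A * s^3)

Checking each option against kg * m / (A * s^3):
  A. V/m: ✓ matches
  B. C/m: ✗ does not match
  C. V·m: ✗ does not match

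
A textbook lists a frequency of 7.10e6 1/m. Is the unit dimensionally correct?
No

frequency has SI base units: 1 / s
1/m does NOT reduce to 1 / s; a valid unit for frequency would be e.g. Hz.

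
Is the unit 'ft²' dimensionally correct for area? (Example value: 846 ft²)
Yes

area has SI base units: m^2
ft² reduces to the same SI base units, so it is a valid unit for area.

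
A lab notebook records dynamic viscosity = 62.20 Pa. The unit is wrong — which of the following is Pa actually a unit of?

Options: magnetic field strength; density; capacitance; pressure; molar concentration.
pressure

dynamic viscosity should have units dimensionally equivalent to kg / (m * s) (e.g. Pa·s).
The given unit 'Pa' reduces to kg / (m * s^2). Of the listed options, that is the dimensionality of pressure.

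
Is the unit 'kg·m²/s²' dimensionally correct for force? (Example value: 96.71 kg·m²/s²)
No

force has SI base units: kg * m / s^2
kg·m²/s² does NOT reduce to kg * m / s^2; a valid unit for force would be e.g. N.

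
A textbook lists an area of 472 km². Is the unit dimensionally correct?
Yes

area has SI base units: m^2
km² reduces to the same SI base units, so it is a valid unit for area.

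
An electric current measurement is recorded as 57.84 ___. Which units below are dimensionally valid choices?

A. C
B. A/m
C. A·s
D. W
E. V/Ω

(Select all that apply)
E

electric current has SI base units: A

Checking each option against A:
  A. C: ✗ does not match
  B. A/m: ✗ does not match
  C. A·s: ✗ does not match
  D. W: ✗ does not match
  E. V/Ω: ✓ matches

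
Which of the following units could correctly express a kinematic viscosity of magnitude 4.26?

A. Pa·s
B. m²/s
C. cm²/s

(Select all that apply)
B, C

kinematic viscosity has SI base units: m^2 / s

Checking each option against m^2 / s:
  A. Pa·s: ✗ does not match
  B. m²/s: ✓ matches
  C. cm²/s: ✓ matches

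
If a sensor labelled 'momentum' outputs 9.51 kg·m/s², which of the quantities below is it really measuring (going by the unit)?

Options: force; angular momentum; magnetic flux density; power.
force

momentum should have units dimensionally equivalent to kg * m / s (e.g. kg·m/s).
The given unit 'kg·m/s²' reduces to kg * m / s^2. Of the listed options, that is the dimensionality of force.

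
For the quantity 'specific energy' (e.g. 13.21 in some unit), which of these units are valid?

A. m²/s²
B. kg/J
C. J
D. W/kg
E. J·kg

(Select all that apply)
A

specific energy has SI base units: m^2 / s^2

Checking each option against m^2 / s^2:
  A. m²/s²: ✓ matches
  B. kg/J: ✗ does not match
  C. J: ✗ does not match
  D. W/kg: ✗ does not match
  E. J·kg: ✗ does not match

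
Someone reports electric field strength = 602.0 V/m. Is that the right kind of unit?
Yes

electric field strength has SI base units: kg * m / (A * s^3)
V/m reduces to the same SI base units, so it is a valid unit for electric field strength.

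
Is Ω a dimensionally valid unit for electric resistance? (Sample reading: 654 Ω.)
Yes

electric resistance has SI base units: kg * m^2 / (A^2 * s^3)
Ω reduces to the same SI base units, so it is a valid unit for electric resistance.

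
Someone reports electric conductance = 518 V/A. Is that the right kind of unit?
No

electric conductance has SI base units: A^2 * s^3 / (kg * m^2)
V/A does NOT reduce to A^2 * s^3 / (kg * m^2); a valid unit for electric conductance would be e.g. S.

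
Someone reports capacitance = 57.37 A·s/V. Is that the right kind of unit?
Yes

capacitance has SI base units: A^2 * s^4 / (kg * m^2)
A·s/V reduces to the same SI base units, so it is a valid unit for capacitance.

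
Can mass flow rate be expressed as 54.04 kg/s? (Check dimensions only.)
Yes

mass flow rate has SI base units: kg / s
kg/s reduces to the same SI base units, so it is a valid unit for mass flow rate.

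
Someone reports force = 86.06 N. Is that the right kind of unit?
Yes

force has SI base units: kg * m / s^2
N reduces to the same SI base units, so it is a valid unit for force.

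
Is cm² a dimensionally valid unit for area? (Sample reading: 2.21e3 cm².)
Yes

area has SI base units: m^2
cm² reduces to the same SI base units, so it is a valid unit for area.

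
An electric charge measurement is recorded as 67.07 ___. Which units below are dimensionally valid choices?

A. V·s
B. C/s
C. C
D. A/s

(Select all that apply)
C

electric charge has SI base units: A * s

Checking each option against A * s:
  A. V·s: ✗ does not match
  B. C/s: ✗ does not match
  C. C: ✓ matches
  D. A/s: ✗ does not match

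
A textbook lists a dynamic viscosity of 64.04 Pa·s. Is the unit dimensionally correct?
Yes

dynamic viscosity has SI base units: kg / (m * s)
Pa·s reduces to the same SI base units, so it is a valid unit for dynamic viscosity.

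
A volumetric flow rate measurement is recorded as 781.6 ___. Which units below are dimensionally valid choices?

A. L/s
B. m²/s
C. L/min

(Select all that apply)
A, C

volumetric flow rate has SI base units: m^3 / s

Checking each option against m^3 / s:
  A. L/s: ✓ matches
  B. m²/s: ✗ does not match
  C. L/min: ✓ matches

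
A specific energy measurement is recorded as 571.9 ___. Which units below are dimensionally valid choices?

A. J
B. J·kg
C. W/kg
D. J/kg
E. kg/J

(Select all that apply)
D

specific energy has SI base units: m^2 / s^2

Checking each option against m^2 / s^2:
  A. J: ✗ does not match
  B. J·kg: ✗ does not match
  C. W/kg: ✗ does not match
  D. J/kg: ✓ matches
  E. kg/J: ✗ does not match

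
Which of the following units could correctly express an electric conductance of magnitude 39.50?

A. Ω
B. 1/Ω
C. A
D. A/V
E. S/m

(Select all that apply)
B, D

electric conductance has SI base units: A^2 * s^3 / (kg * m^2)

Checking each option against A^2 * s^3 / (kg * m^2):
  A. Ω: ✗ does not match
  B. 1/Ω: ✓ matches
  C. A: ✗ does not match
  D. A/V: ✓ matches
  E. S/m: ✗ does not match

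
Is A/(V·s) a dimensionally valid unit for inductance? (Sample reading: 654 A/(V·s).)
No

inductance has SI base units: kg * m^2 / (A^2 * s^2)
A/(V·s) does NOT reduce to kg * m^2 / (A^2 * s^2); a valid unit for inductance would be e.g. H.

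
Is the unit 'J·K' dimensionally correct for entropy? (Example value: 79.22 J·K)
No

entropy has SI base units: kg * m^2 / (s^2 * K)
J·K does NOT reduce to kg * m^2 / (s^2 * K); a valid unit for entropy would be e.g. J/K.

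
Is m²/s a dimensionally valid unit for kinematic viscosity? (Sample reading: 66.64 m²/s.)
Yes

kinematic viscosity has SI base units: m^2 / s
m²/s reduces to the same SI base units, so it is a valid unit for kinematic viscosity.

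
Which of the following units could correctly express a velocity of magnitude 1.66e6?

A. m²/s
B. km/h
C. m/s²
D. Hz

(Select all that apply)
B

velocity has SI base units: m / s

Checking each option against m / s:
  A. m²/s: ✗ does not match
  B. km/h: ✓ matches
  C. m/s²: ✗ does not match
  D. Hz: ✗ does not match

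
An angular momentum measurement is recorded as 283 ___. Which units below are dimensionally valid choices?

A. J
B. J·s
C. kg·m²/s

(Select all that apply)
B, C

angular momentum has SI base units: kg * m^2 / s

Checking each option against kg * m^2 / s:
  A. J: ✗ does not match
  B. J·s: ✓ matches
  C. kg·m²/s: ✓ matches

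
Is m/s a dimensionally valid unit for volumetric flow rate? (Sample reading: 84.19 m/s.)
No

volumetric flow rate has SI base units: m^3 / s
m/s does NOT reduce to m^3 / s; a valid unit for volumetric flow rate would be e.g. m³/s.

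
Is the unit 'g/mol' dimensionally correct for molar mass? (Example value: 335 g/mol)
Yes

molar mass has SI base units: kg / mol
g/mol reduces to the same SI base units, so it is a valid unit for molar mass.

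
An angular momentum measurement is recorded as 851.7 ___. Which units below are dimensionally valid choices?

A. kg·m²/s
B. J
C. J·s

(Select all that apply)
A, C

angular momentum has SI base units: kg * m^2 / s

Checking each option against kg * m^2 / s:
  A. kg·m²/s: ✓ matches
  B. J: ✗ does not match
  C. J·s: ✓ matches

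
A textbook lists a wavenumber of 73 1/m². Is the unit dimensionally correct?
No

wavenumber has SI base units: 1 / m
1/m² does NOT reduce to 1 / m; a valid unit for wavenumber would be e.g. 1/m.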